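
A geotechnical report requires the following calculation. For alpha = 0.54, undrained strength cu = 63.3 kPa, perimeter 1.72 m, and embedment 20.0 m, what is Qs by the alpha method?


Result: 1175.86 kN

Derivation:
Using Qs = alpha * cu * perimeter * L
Qs = 0.54 * 63.3 * 1.72 * 20.0
Qs = 1175.86 kN


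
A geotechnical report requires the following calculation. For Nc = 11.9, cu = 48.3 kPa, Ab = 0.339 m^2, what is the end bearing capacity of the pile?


Using Qb = Nc * cu * Ab
Qb = 11.9 * 48.3 * 0.339
Qb = 194.85 kN


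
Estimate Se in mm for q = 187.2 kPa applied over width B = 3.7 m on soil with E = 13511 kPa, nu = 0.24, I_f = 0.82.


Using Se = q * B * (1 - nu^2) * I_f / E
1 - nu^2 = 1 - 0.24^2 = 0.9424
Se = 187.2 * 3.7 * 0.9424 * 0.82 / 13511
Se = 0.039616 m
Convert to mm: Se = 0.039616 * 1000 = 39.616 mm


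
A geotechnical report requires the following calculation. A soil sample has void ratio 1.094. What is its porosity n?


Using the relation n = e / (1 + e)
n = 1.094 / (1 + 1.094)
n = 1.094 / 2.094
n = 0.5224


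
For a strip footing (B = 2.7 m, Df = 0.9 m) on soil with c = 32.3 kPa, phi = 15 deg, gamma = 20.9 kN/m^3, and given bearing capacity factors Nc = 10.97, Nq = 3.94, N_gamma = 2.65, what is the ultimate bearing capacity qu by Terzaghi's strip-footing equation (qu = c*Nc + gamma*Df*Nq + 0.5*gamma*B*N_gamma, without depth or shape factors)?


Result: 503.21 kPa

Derivation:
Compute qu = c*Nc + gamma*Df*Nq + 0.5*gamma*B*N_gamma
Term 1: 32.3 * 10.97 = 354.331
Term 2: 20.9 * 0.9 * 3.94 = 74.1114
Term 3: 0.5 * 20.9 * 2.7 * 2.65 = 74.76975
qu = 354.331 + 74.1114 + 74.76975
qu = 503.21 kPa


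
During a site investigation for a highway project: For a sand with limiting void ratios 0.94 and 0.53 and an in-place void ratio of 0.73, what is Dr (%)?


Result: 51.22 %

Derivation:
Using Dr = (e_max - e) / (e_max - e_min) * 100
e_max - e = 0.94 - 0.73 = 0.21
e_max - e_min = 0.94 - 0.53 = 0.41
Dr = 0.21 / 0.41 * 100
Dr = 51.22 %


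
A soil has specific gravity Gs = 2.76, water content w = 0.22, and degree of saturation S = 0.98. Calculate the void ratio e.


Using the relation e = Gs * w / S
e = 2.76 * 0.22 / 0.98
e = 0.6196


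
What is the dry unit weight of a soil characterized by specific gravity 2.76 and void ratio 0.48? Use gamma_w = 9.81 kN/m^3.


Using gamma_d = Gs * gamma_w / (1 + e)
gamma_d = 2.76 * 9.81 / (1 + 0.48)
gamma_d = 2.76 * 9.81 / 1.48
gamma_d = 18.294 kN/m^3


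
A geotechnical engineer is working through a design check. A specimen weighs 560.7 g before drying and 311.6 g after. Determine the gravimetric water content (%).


Result: 79.94 %

Derivation:
Using w = (m_wet - m_dry) / m_dry * 100
m_wet - m_dry = 560.7 - 311.6 = 249.1 g
w = 249.1 / 311.6 * 100
w = 79.94 %


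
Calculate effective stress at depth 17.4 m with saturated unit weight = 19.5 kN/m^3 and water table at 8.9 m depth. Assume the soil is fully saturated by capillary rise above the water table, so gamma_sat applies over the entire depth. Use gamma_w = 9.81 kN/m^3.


Total stress = gamma_sat * depth
sigma = 19.5 * 17.4 = 339.3 kPa
Pore water pressure u = gamma_w * (depth - d_wt)
u = 9.81 * (17.4 - 8.9) = 83.385 kPa
Effective stress = sigma - u
sigma' = 339.3 - 83.385 = 255.92 kPa


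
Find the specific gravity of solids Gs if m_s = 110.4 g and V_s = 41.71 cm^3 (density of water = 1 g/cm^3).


Result: 2.647

Derivation:
Using Gs = m_s / (V_s * rho_w)
Since rho_w = 1 g/cm^3:
Gs = 110.4 / 41.71
Gs = 2.647


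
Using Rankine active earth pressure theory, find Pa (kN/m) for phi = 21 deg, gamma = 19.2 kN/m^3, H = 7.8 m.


Compute active earth pressure coefficient:
Ka = tan^2(45 - phi/2) = tan^2(34.5) = 0.472355
Compute active force:
Pa = 0.5 * Ka * gamma * H^2
Pa = 0.5 * 0.472355 * 19.2 * 7.8^2
Pa = 275.89 kN/m


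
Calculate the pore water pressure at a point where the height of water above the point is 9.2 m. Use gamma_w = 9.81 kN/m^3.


Using u = gamma_w * h_w
u = 9.81 * 9.2
u = 90.25 kPa


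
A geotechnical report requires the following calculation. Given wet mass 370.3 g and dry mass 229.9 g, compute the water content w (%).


Result: 61.07 %

Derivation:
Using w = (m_wet - m_dry) / m_dry * 100
m_wet - m_dry = 370.3 - 229.9 = 140.4 g
w = 140.4 / 229.9 * 100
w = 61.07 %


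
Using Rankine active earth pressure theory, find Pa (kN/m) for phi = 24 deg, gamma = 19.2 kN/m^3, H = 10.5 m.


Result: 446.36 kN/m

Derivation:
Compute active earth pressure coefficient:
Ka = tan^2(45 - phi/2) = tan^2(33.0) = 0.42173
Compute active force:
Pa = 0.5 * Ka * gamma * H^2
Pa = 0.5 * 0.42173 * 19.2 * 10.5^2
Pa = 446.36 kN/m


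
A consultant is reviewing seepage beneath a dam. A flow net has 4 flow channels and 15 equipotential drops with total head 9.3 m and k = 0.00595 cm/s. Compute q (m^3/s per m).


Convert k to m/s for unit consistency with H:
k = 0.00595 cm/s = 0.00595 / 100 m/s = 5.95e-05 m/s
Using q = k * H * Nf / Nd
Nf / Nd = 4 / 15 = 0.2667
q = 5.95e-05 * 9.3 * 0.2667
q = 0.0001476 m^3/s per m


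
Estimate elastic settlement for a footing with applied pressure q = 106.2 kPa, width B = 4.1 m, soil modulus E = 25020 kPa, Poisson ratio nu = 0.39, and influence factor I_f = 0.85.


Result: 12.543 mm

Derivation:
Using Se = q * B * (1 - nu^2) * I_f / E
1 - nu^2 = 1 - 0.39^2 = 0.8479
Se = 106.2 * 4.1 * 0.8479 * 0.85 / 25020
Se = 0.012543 m
Convert to mm: Se = 0.012543 * 1000 = 12.543 mm


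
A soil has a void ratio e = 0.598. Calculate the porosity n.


Result: 0.3742

Derivation:
Using the relation n = e / (1 + e)
n = 0.598 / (1 + 0.598)
n = 0.598 / 1.598
n = 0.3742


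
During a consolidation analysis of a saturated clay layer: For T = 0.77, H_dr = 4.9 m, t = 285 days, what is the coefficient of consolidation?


Result: 0.06487 m^2/day

Derivation:
Using cv = T * H_dr^2 / t
H_dr^2 = 4.9^2 = 24.01
cv = 0.77 * 24.01 / 285
cv = 0.06487 m^2/day


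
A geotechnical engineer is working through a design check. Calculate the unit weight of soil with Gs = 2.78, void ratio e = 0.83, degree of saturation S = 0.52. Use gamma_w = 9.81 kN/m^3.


Using gamma = gamma_w * (Gs + S*e) / (1 + e)
Numerator: Gs + S*e = 2.78 + 0.52*0.83 = 3.2116
Denominator: 1 + e = 1 + 0.83 = 1.83
gamma = 9.81 * 3.2116 / 1.83
gamma = 17.216 kN/m^3


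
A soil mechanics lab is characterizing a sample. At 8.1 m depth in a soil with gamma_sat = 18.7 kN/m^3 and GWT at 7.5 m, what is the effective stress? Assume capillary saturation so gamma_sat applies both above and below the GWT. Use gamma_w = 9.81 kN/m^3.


Total stress = gamma_sat * depth
sigma = 18.7 * 8.1 = 151.47 kPa
Pore water pressure u = gamma_w * (depth - d_wt)
u = 9.81 * (8.1 - 7.5) = 5.886 kPa
Effective stress = sigma - u
sigma' = 151.47 - 5.886 = 145.58 kPa


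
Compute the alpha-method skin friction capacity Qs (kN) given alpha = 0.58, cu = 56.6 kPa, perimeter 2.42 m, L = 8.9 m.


Using Qs = alpha * cu * perimeter * L
Qs = 0.58 * 56.6 * 2.42 * 8.9
Qs = 707.05 kN


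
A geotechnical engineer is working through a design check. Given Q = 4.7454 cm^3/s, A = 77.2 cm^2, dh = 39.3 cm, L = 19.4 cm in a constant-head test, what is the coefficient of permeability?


Result: 0.030343 cm/s

Derivation:
Compute hydraulic gradient:
i = dh / L = 39.3 / 19.4 = 2.02577
Then apply Darcy's law:
k = Q / (A * i)
k = 4.7454 / (77.2 * 2.02577)
k = 4.7454 / 156.39
k = 0.030343 cm/s


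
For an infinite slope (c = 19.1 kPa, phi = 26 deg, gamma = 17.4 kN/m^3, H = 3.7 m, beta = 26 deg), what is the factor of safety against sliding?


Using Fs = c / (gamma*H*sin(beta)*cos(beta)) + tan(phi)/tan(beta)
Cohesion contribution = 19.1 / (17.4*3.7*sin(26)*cos(26))
Cohesion contribution = 0.752974
Friction contribution = tan(26)/tan(26) = 1
Fs = 0.752974 + 1
Fs = 1.753


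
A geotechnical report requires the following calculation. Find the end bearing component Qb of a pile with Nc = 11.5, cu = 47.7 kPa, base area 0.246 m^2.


Using Qb = Nc * cu * Ab
Qb = 11.5 * 47.7 * 0.246
Qb = 134.94 kN


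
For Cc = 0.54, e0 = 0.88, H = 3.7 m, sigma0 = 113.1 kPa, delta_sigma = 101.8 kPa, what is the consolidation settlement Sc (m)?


Using Sc = Cc * H / (1 + e0) * log10((sigma0 + delta_sigma) / sigma0)
Stress ratio = (113.1 + 101.8) / 113.1 = 1.90009
log10(1.90009) = 0.278774
Cc * H / (1 + e0) = 0.54 * 3.7 / (1 + 0.88) = 1.06277
Sc = 1.06277 * 0.278774
Sc = 0.2963 m


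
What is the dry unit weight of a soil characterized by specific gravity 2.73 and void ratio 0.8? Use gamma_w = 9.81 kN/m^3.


Using gamma_d = Gs * gamma_w / (1 + e)
gamma_d = 2.73 * 9.81 / (1 + 0.8)
gamma_d = 2.73 * 9.81 / 1.8
gamma_d = 14.879 kN/m^3


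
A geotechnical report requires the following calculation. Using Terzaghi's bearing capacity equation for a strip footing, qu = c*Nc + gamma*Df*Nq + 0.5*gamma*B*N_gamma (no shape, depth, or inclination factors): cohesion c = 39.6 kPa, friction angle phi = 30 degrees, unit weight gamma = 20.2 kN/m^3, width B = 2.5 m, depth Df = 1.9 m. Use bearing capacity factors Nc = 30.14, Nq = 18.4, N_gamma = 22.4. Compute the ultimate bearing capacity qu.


Result: 2465.34 kPa

Derivation:
Compute qu = c*Nc + gamma*Df*Nq + 0.5*gamma*B*N_gamma
Term 1: 39.6 * 30.14 = 1193.544
Term 2: 20.2 * 1.9 * 18.4 = 706.192
Term 3: 0.5 * 20.2 * 2.5 * 22.4 = 565.6
qu = 1193.544 + 706.192 + 565.6
qu = 2465.34 kPa


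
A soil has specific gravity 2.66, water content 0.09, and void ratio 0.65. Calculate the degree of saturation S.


Result: 0.3683

Derivation:
Using S = Gs * w / e
S = 2.66 * 0.09 / 0.65
S = 0.3683


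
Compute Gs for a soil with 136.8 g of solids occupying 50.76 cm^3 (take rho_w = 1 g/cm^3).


Result: 2.695

Derivation:
Using Gs = m_s / (V_s * rho_w)
Since rho_w = 1 g/cm^3:
Gs = 136.8 / 50.76
Gs = 2.695


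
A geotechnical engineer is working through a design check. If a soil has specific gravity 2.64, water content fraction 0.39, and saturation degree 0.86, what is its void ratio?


Using the relation e = Gs * w / S
e = 2.64 * 0.39 / 0.86
e = 1.1972


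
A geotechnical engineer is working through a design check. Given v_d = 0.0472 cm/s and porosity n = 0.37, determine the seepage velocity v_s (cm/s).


Using v_s = v_d / n
v_s = 0.0472 / 0.37
v_s = 0.12757 cm/s


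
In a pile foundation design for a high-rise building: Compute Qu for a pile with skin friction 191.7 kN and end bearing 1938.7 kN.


Result: 2130.4 kN

Derivation:
Using Qu = Qf + Qb
Qu = 191.7 + 1938.7
Qu = 2130.4 kN


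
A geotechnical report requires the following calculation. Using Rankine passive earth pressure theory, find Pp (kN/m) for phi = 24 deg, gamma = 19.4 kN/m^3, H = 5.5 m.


Compute passive earth pressure coefficient:
Kp = tan^2(45 + phi/2) = tan^2(57.0) = 2.371184
Compute passive force:
Pp = 0.5 * Kp * gamma * H^2
Pp = 0.5 * 2.371184 * 19.4 * 5.5^2
Pp = 695.76 kN/m


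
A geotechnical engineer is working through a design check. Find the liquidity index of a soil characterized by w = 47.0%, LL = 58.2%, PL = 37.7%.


Result: 0.454

Derivation:
First compute the plasticity index:
PI = LL - PL = 58.2 - 37.7 = 20.5
Then compute the liquidity index:
LI = (w - PL) / PI
LI = (47.0 - 37.7) / 20.5
LI = 0.454


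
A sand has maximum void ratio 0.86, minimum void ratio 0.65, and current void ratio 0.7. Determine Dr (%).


Result: 76.19 %

Derivation:
Using Dr = (e_max - e) / (e_max - e_min) * 100
e_max - e = 0.86 - 0.7 = 0.16
e_max - e_min = 0.86 - 0.65 = 0.21
Dr = 0.16 / 0.21 * 100
Dr = 76.19 %


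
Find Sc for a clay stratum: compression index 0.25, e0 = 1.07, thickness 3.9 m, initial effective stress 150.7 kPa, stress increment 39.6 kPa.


Using Sc = Cc * H / (1 + e0) * log10((sigma0 + delta_sigma) / sigma0)
Stress ratio = (150.7 + 39.6) / 150.7 = 1.26277
log10(1.26277) = 0.101326
Cc * H / (1 + e0) = 0.25 * 3.9 / (1 + 1.07) = 0.471014
Sc = 0.471014 * 0.101326
Sc = 0.0477 m


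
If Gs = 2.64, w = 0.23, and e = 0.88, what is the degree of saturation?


Using S = Gs * w / e
S = 2.64 * 0.23 / 0.88
S = 0.69


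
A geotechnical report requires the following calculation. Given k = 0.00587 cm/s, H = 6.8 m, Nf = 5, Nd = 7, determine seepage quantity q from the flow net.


Result: 0.0002851 m^3/s per m

Derivation:
Convert k to m/s for unit consistency with H:
k = 0.00587 cm/s = 0.00587 / 100 m/s = 5.87e-05 m/s
Using q = k * H * Nf / Nd
Nf / Nd = 5 / 7 = 0.7143
q = 5.87e-05 * 6.8 * 0.7143
q = 0.0002851 m^3/s per m


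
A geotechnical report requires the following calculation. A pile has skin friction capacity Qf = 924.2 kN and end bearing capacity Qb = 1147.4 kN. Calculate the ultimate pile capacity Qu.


Result: 2071.6 kN

Derivation:
Using Qu = Qf + Qb
Qu = 924.2 + 1147.4
Qu = 2071.6 kN


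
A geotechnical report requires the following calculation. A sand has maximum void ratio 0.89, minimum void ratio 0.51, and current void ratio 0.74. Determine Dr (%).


Using Dr = (e_max - e) / (e_max - e_min) * 100
e_max - e = 0.89 - 0.74 = 0.15
e_max - e_min = 0.89 - 0.51 = 0.38
Dr = 0.15 / 0.38 * 100
Dr = 39.47 %


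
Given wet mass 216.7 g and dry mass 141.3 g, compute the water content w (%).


Result: 53.36 %

Derivation:
Using w = (m_wet - m_dry) / m_dry * 100
m_wet - m_dry = 216.7 - 141.3 = 75.4 g
w = 75.4 / 141.3 * 100
w = 53.36 %


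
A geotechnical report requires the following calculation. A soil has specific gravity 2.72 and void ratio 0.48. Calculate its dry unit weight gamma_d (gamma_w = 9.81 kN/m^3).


Using gamma_d = Gs * gamma_w / (1 + e)
gamma_d = 2.72 * 9.81 / (1 + 0.48)
gamma_d = 2.72 * 9.81 / 1.48
gamma_d = 18.029 kN/m^3


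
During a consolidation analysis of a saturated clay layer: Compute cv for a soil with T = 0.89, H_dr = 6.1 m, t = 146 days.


Using cv = T * H_dr^2 / t
H_dr^2 = 6.1^2 = 37.21
cv = 0.89 * 37.21 / 146
cv = 0.22683 m^2/day


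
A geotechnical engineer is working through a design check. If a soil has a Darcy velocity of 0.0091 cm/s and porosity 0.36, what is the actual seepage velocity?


Using v_s = v_d / n
v_s = 0.0091 / 0.36
v_s = 0.02528 cm/s


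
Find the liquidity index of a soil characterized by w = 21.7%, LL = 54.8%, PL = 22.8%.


First compute the plasticity index:
PI = LL - PL = 54.8 - 22.8 = 32.0
Then compute the liquidity index:
LI = (w - PL) / PI
LI = (21.7 - 22.8) / 32.0
LI = -0.034


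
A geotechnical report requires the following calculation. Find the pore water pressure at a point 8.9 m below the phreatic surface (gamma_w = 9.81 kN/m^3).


Result: 87.31 kPa

Derivation:
Using u = gamma_w * h_w
u = 9.81 * 8.9
u = 87.31 kPa


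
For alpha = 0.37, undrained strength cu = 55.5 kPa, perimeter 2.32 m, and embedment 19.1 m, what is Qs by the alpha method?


Result: 909.95 kN

Derivation:
Using Qs = alpha * cu * perimeter * L
Qs = 0.37 * 55.5 * 2.32 * 19.1
Qs = 909.95 kN


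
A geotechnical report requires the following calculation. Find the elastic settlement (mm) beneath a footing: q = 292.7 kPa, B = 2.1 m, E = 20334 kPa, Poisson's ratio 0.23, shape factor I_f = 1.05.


Using Se = q * B * (1 - nu^2) * I_f / E
1 - nu^2 = 1 - 0.23^2 = 0.9471
Se = 292.7 * 2.1 * 0.9471 * 1.05 / 20334
Se = 0.030061 m
Convert to mm: Se = 0.030061 * 1000 = 30.061 mm


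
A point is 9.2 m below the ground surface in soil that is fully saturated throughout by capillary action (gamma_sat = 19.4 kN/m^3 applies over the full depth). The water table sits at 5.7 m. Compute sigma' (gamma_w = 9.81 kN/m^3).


Total stress = gamma_sat * depth
sigma = 19.4 * 9.2 = 178.48 kPa
Pore water pressure u = gamma_w * (depth - d_wt)
u = 9.81 * (9.2 - 5.7) = 34.335 kPa
Effective stress = sigma - u
sigma' = 178.48 - 34.335 = 144.15 kPa


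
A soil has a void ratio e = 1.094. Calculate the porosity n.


Using the relation n = e / (1 + e)
n = 1.094 / (1 + 1.094)
n = 1.094 / 2.094
n = 0.5224


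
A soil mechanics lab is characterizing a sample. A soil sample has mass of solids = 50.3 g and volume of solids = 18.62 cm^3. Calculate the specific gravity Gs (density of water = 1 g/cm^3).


Using Gs = m_s / (V_s * rho_w)
Since rho_w = 1 g/cm^3:
Gs = 50.3 / 18.62
Gs = 2.701


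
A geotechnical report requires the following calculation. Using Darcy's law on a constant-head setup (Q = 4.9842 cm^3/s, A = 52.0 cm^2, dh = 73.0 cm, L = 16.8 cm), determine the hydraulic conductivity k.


Compute hydraulic gradient:
i = dh / L = 73.0 / 16.8 = 4.34524
Then apply Darcy's law:
k = Q / (A * i)
k = 4.9842 / (52.0 * 4.34524)
k = 4.9842 / 225.952
k = 0.022059 cm/s


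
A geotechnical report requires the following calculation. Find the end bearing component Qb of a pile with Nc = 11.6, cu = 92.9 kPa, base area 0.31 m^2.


Using Qb = Nc * cu * Ab
Qb = 11.6 * 92.9 * 0.31
Qb = 334.07 kN


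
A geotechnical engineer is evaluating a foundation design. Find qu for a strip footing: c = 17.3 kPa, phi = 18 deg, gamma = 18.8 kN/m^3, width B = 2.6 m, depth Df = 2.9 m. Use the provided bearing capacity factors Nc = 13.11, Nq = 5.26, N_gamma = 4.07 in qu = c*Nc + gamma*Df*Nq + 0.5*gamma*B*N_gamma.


Compute qu = c*Nc + gamma*Df*Nq + 0.5*gamma*B*N_gamma
Term 1: 17.3 * 13.11 = 226.803
Term 2: 18.8 * 2.9 * 5.26 = 286.7752
Term 3: 0.5 * 18.8 * 2.6 * 4.07 = 99.4708
qu = 226.803 + 286.7752 + 99.4708
qu = 613.05 kPa


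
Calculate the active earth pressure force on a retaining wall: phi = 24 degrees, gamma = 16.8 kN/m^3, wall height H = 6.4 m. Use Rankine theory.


Compute active earth pressure coefficient:
Ka = tan^2(45 - phi/2) = tan^2(33.0) = 0.42173
Compute active force:
Pa = 0.5 * Ka * gamma * H^2
Pa = 0.5 * 0.42173 * 16.8 * 6.4^2
Pa = 145.1 kN/m


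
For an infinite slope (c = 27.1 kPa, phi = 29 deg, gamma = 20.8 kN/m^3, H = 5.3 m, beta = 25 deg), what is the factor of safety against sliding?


Using Fs = c / (gamma*H*sin(beta)*cos(beta)) + tan(phi)/tan(beta)
Cohesion contribution = 27.1 / (20.8*5.3*sin(25)*cos(25))
Cohesion contribution = 0.641809
Friction contribution = tan(29)/tan(25) = 1.18872
Fs = 0.641809 + 1.18872
Fs = 1.831


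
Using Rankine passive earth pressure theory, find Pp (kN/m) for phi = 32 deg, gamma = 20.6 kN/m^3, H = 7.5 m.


Compute passive earth pressure coefficient:
Kp = tan^2(45 + phi/2) = tan^2(61.0) = 3.254588
Compute passive force:
Pp = 0.5 * Kp * gamma * H^2
Pp = 0.5 * 3.254588 * 20.6 * 7.5^2
Pp = 1885.63 kN/m


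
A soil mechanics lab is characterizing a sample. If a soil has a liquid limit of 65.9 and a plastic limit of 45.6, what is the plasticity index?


Using PI = LL - PL
PI = 65.9 - 45.6
PI = 20.3


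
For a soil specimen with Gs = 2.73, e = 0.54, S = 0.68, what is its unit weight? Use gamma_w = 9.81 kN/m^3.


Using gamma = gamma_w * (Gs + S*e) / (1 + e)
Numerator: Gs + S*e = 2.73 + 0.68*0.54 = 3.0972
Denominator: 1 + e = 1 + 0.54 = 1.54
gamma = 9.81 * 3.0972 / 1.54
gamma = 19.73 kN/m^3


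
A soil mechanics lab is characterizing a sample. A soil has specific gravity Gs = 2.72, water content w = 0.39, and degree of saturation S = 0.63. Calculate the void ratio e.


Using the relation e = Gs * w / S
e = 2.72 * 0.39 / 0.63
e = 1.6838


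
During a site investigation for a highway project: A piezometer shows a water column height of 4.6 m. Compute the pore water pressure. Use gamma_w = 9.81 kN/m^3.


Result: 45.13 kPa

Derivation:
Using u = gamma_w * h_w
u = 9.81 * 4.6
u = 45.13 kPa


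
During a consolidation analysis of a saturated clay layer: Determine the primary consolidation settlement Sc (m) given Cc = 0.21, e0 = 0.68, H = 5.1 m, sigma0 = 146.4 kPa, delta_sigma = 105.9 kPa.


Using Sc = Cc * H / (1 + e0) * log10((sigma0 + delta_sigma) / sigma0)
Stress ratio = (146.4 + 105.9) / 146.4 = 1.72336
log10(1.72336) = 0.236376
Cc * H / (1 + e0) = 0.21 * 5.1 / (1 + 0.68) = 0.6375
Sc = 0.6375 * 0.236376
Sc = 0.1507 m


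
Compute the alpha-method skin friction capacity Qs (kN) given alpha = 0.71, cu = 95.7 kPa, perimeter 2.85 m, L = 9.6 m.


Using Qs = alpha * cu * perimeter * L
Qs = 0.71 * 95.7 * 2.85 * 9.6
Qs = 1859.03 kN


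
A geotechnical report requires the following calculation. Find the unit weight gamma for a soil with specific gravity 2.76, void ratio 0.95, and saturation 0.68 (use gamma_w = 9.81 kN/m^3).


Using gamma = gamma_w * (Gs + S*e) / (1 + e)
Numerator: Gs + S*e = 2.76 + 0.68*0.95 = 3.406
Denominator: 1 + e = 1 + 0.95 = 1.95
gamma = 9.81 * 3.406 / 1.95
gamma = 17.135 kN/m^3


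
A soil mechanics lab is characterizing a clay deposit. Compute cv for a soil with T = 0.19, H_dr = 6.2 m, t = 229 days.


Using cv = T * H_dr^2 / t
H_dr^2 = 6.2^2 = 38.44
cv = 0.19 * 38.44 / 229
cv = 0.03189 m^2/day


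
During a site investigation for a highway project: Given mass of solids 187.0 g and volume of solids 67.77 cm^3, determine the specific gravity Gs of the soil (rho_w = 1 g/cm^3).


Using Gs = m_s / (V_s * rho_w)
Since rho_w = 1 g/cm^3:
Gs = 187.0 / 67.77
Gs = 2.759


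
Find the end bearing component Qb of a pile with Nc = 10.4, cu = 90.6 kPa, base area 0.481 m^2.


Result: 453.22 kN

Derivation:
Using Qb = Nc * cu * Ab
Qb = 10.4 * 90.6 * 0.481
Qb = 453.22 kN


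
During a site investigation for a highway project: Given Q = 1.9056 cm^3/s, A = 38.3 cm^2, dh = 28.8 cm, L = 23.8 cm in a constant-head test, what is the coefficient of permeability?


Compute hydraulic gradient:
i = dh / L = 28.8 / 23.8 = 1.21008
Then apply Darcy's law:
k = Q / (A * i)
k = 1.9056 / (38.3 * 1.21008)
k = 1.9056 / 46.3462
k = 0.041117 cm/s


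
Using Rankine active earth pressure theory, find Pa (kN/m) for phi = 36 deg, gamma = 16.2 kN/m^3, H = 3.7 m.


Result: 28.79 kN/m

Derivation:
Compute active earth pressure coefficient:
Ka = tan^2(45 - phi/2) = tan^2(27.0) = 0.259616
Compute active force:
Pa = 0.5 * Ka * gamma * H^2
Pa = 0.5 * 0.259616 * 16.2 * 3.7^2
Pa = 28.79 kN/m


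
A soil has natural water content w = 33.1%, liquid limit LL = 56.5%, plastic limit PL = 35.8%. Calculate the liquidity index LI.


First compute the plasticity index:
PI = LL - PL = 56.5 - 35.8 = 20.7
Then compute the liquidity index:
LI = (w - PL) / PI
LI = (33.1 - 35.8) / 20.7
LI = -0.13


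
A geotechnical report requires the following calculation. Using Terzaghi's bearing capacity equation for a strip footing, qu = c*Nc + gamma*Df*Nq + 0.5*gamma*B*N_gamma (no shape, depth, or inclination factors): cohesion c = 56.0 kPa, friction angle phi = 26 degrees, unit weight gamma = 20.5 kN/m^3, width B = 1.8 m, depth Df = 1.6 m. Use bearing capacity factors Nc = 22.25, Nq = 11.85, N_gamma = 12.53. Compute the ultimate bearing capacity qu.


Result: 1865.86 kPa

Derivation:
Compute qu = c*Nc + gamma*Df*Nq + 0.5*gamma*B*N_gamma
Term 1: 56.0 * 22.25 = 1246.0
Term 2: 20.5 * 1.6 * 11.85 = 388.68
Term 3: 0.5 * 20.5 * 1.8 * 12.53 = 231.1785
qu = 1246.0 + 388.68 + 231.1785
qu = 1865.86 kPa


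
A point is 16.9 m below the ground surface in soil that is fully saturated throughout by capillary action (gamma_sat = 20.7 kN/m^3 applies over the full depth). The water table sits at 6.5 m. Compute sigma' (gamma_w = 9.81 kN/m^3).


Total stress = gamma_sat * depth
sigma = 20.7 * 16.9 = 349.83 kPa
Pore water pressure u = gamma_w * (depth - d_wt)
u = 9.81 * (16.9 - 6.5) = 102.024 kPa
Effective stress = sigma - u
sigma' = 349.83 - 102.024 = 247.81 kPa


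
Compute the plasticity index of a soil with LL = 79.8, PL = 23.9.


Result: 55.9

Derivation:
Using PI = LL - PL
PI = 79.8 - 23.9
PI = 55.9


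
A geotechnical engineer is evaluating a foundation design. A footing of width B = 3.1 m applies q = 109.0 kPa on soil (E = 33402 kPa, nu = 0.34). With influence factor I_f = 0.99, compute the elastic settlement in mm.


Using Se = q * B * (1 - nu^2) * I_f / E
1 - nu^2 = 1 - 0.34^2 = 0.8844
Se = 109.0 * 3.1 * 0.8844 * 0.99 / 33402
Se = 0.008857 m
Convert to mm: Se = 0.008857 * 1000 = 8.857 mm


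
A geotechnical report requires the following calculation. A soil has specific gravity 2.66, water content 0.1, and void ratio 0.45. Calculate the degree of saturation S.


Using S = Gs * w / e
S = 2.66 * 0.1 / 0.45
S = 0.5911


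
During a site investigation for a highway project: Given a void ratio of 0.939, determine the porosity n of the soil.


Using the relation n = e / (1 + e)
n = 0.939 / (1 + 0.939)
n = 0.939 / 1.939
n = 0.4843


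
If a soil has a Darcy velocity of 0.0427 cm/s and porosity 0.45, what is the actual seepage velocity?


Using v_s = v_d / n
v_s = 0.0427 / 0.45
v_s = 0.09489 cm/s


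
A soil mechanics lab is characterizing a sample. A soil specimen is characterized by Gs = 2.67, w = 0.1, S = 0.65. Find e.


Result: 0.4108

Derivation:
Using the relation e = Gs * w / S
e = 2.67 * 0.1 / 0.65
e = 0.4108


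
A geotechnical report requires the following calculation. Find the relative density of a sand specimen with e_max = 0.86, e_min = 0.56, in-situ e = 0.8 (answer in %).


Result: 20.0 %

Derivation:
Using Dr = (e_max - e) / (e_max - e_min) * 100
e_max - e = 0.86 - 0.8 = 0.06
e_max - e_min = 0.86 - 0.56 = 0.3
Dr = 0.06 / 0.3 * 100
Dr = 20.0 %


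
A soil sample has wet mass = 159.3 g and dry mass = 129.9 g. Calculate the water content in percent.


Using w = (m_wet - m_dry) / m_dry * 100
m_wet - m_dry = 159.3 - 129.9 = 29.4 g
w = 29.4 / 129.9 * 100
w = 22.63 %


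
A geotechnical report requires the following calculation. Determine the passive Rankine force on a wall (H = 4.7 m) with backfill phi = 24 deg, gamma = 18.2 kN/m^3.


Result: 476.65 kN/m

Derivation:
Compute passive earth pressure coefficient:
Kp = tan^2(45 + phi/2) = tan^2(57.0) = 2.371184
Compute passive force:
Pp = 0.5 * Kp * gamma * H^2
Pp = 0.5 * 2.371184 * 18.2 * 4.7^2
Pp = 476.65 kN/m


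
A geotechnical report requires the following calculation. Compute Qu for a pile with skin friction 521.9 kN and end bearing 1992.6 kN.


Result: 2514.5 kN

Derivation:
Using Qu = Qf + Qb
Qu = 521.9 + 1992.6
Qu = 2514.5 kN


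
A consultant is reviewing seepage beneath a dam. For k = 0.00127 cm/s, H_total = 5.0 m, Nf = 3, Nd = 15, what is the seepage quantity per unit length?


Convert k to m/s for unit consistency with H:
k = 0.00127 cm/s = 0.00127 / 100 m/s = 1.27e-05 m/s
Using q = k * H * Nf / Nd
Nf / Nd = 3 / 15 = 0.2
q = 1.27e-05 * 5.0 * 0.2
q = 1.27e-05 m^3/s per m


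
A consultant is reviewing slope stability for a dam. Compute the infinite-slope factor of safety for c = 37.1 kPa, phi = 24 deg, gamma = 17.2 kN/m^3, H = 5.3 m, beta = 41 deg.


Using Fs = c / (gamma*H*sin(beta)*cos(beta)) + tan(phi)/tan(beta)
Cohesion contribution = 37.1 / (17.2*5.3*sin(41)*cos(41))
Cohesion contribution = 0.821953
Friction contribution = tan(24)/tan(41) = 0.512177
Fs = 0.821953 + 0.512177
Fs = 1.334


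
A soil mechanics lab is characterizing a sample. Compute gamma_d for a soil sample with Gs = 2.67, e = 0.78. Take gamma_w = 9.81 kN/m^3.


Result: 14.715 kN/m^3

Derivation:
Using gamma_d = Gs * gamma_w / (1 + e)
gamma_d = 2.67 * 9.81 / (1 + 0.78)
gamma_d = 2.67 * 9.81 / 1.78
gamma_d = 14.715 kN/m^3


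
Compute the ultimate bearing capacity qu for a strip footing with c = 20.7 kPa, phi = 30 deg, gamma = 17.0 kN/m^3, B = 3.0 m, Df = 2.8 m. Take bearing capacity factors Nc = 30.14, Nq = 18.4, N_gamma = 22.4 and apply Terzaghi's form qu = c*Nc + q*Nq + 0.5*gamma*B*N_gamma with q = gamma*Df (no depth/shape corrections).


Compute qu = c*Nc + gamma*Df*Nq + 0.5*gamma*B*N_gamma
Term 1: 20.7 * 30.14 = 623.898
Term 2: 17.0 * 2.8 * 18.4 = 875.84
Term 3: 0.5 * 17.0 * 3.0 * 22.4 = 571.2
qu = 623.898 + 875.84 + 571.2
qu = 2070.94 kPa


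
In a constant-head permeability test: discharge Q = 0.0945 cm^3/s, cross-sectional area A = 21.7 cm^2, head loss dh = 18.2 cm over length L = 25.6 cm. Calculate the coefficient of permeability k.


Compute hydraulic gradient:
i = dh / L = 18.2 / 25.6 = 0.710937
Then apply Darcy's law:
k = Q / (A * i)
k = 0.0945 / (21.7 * 0.710937)
k = 0.0945 / 15.4273
k = 0.006125 cm/s


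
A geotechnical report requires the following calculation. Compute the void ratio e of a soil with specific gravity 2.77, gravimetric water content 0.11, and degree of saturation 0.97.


Result: 0.3141

Derivation:
Using the relation e = Gs * w / S
e = 2.77 * 0.11 / 0.97
e = 0.3141


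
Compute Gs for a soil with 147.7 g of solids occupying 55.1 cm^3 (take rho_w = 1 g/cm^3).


Using Gs = m_s / (V_s * rho_w)
Since rho_w = 1 g/cm^3:
Gs = 147.7 / 55.1
Gs = 2.681


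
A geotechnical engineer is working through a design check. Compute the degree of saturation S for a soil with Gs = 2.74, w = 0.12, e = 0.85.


Using S = Gs * w / e
S = 2.74 * 0.12 / 0.85
S = 0.3868


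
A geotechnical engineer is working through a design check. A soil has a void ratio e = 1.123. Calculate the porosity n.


Using the relation n = e / (1 + e)
n = 1.123 / (1 + 1.123)
n = 1.123 / 2.123
n = 0.529


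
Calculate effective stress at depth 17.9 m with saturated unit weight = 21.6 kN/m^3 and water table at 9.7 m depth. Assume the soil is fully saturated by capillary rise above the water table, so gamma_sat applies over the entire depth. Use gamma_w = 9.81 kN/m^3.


Result: 306.2 kPa

Derivation:
Total stress = gamma_sat * depth
sigma = 21.6 * 17.9 = 386.64 kPa
Pore water pressure u = gamma_w * (depth - d_wt)
u = 9.81 * (17.9 - 9.7) = 80.442 kPa
Effective stress = sigma - u
sigma' = 386.64 - 80.442 = 306.2 kPa


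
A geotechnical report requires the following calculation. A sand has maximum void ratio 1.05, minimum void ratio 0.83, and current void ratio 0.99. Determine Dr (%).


Using Dr = (e_max - e) / (e_max - e_min) * 100
e_max - e = 1.05 - 0.99 = 0.06
e_max - e_min = 1.05 - 0.83 = 0.22
Dr = 0.06 / 0.22 * 100
Dr = 27.27 %


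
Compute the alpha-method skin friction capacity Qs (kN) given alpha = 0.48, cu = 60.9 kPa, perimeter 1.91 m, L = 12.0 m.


Using Qs = alpha * cu * perimeter * L
Qs = 0.48 * 60.9 * 1.91 * 12.0
Qs = 670.0 kN


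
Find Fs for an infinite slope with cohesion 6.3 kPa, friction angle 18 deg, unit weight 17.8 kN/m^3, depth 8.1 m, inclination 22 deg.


Using Fs = c / (gamma*H*sin(beta)*cos(beta)) + tan(phi)/tan(beta)
Cohesion contribution = 6.3 / (17.8*8.1*sin(22)*cos(22))
Cohesion contribution = 0.125804
Friction contribution = tan(18)/tan(22) = 0.804204
Fs = 0.125804 + 0.804204
Fs = 0.93


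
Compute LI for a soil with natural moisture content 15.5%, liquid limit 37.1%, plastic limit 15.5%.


First compute the plasticity index:
PI = LL - PL = 37.1 - 15.5 = 21.6
Then compute the liquidity index:
LI = (w - PL) / PI
LI = (15.5 - 15.5) / 21.6
LI = 0.0


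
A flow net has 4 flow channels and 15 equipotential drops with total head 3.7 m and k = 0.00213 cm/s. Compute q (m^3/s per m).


Convert k to m/s for unit consistency with H:
k = 0.00213 cm/s = 0.00213 / 100 m/s = 2.13e-05 m/s
Using q = k * H * Nf / Nd
Nf / Nd = 4 / 15 = 0.2667
q = 2.13e-05 * 3.7 * 0.2667
q = 2.102e-05 m^3/s per m


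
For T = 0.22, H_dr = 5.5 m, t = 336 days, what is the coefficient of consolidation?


Using cv = T * H_dr^2 / t
H_dr^2 = 5.5^2 = 30.25
cv = 0.22 * 30.25 / 336
cv = 0.01981 m^2/day


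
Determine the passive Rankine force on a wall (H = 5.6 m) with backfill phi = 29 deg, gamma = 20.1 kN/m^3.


Compute passive earth pressure coefficient:
Kp = tan^2(45 + phi/2) = tan^2(59.5) = 2.88206
Compute passive force:
Pp = 0.5 * Kp * gamma * H^2
Pp = 0.5 * 2.88206 * 20.1 * 5.6^2
Pp = 908.33 kN/m


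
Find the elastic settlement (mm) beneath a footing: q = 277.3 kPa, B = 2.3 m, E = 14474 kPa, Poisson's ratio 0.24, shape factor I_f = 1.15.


Using Se = q * B * (1 - nu^2) * I_f / E
1 - nu^2 = 1 - 0.24^2 = 0.9424
Se = 277.3 * 2.3 * 0.9424 * 1.15 / 14474
Se = 0.047755 m
Convert to mm: Se = 0.047755 * 1000 = 47.755 mm


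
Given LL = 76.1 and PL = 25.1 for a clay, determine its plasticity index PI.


Using PI = LL - PL
PI = 76.1 - 25.1
PI = 51.0


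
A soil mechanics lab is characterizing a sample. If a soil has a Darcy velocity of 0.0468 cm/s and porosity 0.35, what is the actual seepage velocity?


Result: 0.13371 cm/s

Derivation:
Using v_s = v_d / n
v_s = 0.0468 / 0.35
v_s = 0.13371 cm/s


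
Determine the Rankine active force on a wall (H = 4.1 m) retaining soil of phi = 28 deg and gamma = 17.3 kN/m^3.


Compute active earth pressure coefficient:
Ka = tan^2(45 - phi/2) = tan^2(31.0) = 0.361033
Compute active force:
Pa = 0.5 * Ka * gamma * H^2
Pa = 0.5 * 0.361033 * 17.3 * 4.1^2
Pa = 52.5 kN/m


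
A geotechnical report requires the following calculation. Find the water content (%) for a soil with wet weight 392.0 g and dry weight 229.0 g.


Result: 71.18 %

Derivation:
Using w = (m_wet - m_dry) / m_dry * 100
m_wet - m_dry = 392.0 - 229.0 = 163.0 g
w = 163.0 / 229.0 * 100
w = 71.18 %


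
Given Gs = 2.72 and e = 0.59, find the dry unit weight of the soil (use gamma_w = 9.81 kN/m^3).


Using gamma_d = Gs * gamma_w / (1 + e)
gamma_d = 2.72 * 9.81 / (1 + 0.59)
gamma_d = 2.72 * 9.81 / 1.59
gamma_d = 16.782 kN/m^3


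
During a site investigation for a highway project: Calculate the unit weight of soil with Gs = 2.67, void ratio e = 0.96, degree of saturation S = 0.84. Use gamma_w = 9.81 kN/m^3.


Result: 17.4 kN/m^3

Derivation:
Using gamma = gamma_w * (Gs + S*e) / (1 + e)
Numerator: Gs + S*e = 2.67 + 0.84*0.96 = 3.4764
Denominator: 1 + e = 1 + 0.96 = 1.96
gamma = 9.81 * 3.4764 / 1.96
gamma = 17.4 kN/m^3


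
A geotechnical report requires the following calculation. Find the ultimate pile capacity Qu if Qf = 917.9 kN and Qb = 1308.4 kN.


Using Qu = Qf + Qb
Qu = 917.9 + 1308.4
Qu = 2226.3 kN


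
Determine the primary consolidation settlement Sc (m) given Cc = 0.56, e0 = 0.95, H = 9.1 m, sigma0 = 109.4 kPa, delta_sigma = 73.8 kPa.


Using Sc = Cc * H / (1 + e0) * log10((sigma0 + delta_sigma) / sigma0)
Stress ratio = (109.4 + 73.8) / 109.4 = 1.67459
log10(1.67459) = 0.223908
Cc * H / (1 + e0) = 0.56 * 9.1 / (1 + 0.95) = 2.61333
Sc = 2.61333 * 0.223908
Sc = 0.5851 m


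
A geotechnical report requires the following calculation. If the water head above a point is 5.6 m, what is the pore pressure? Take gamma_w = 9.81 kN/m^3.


Using u = gamma_w * h_w
u = 9.81 * 5.6
u = 54.94 kPa


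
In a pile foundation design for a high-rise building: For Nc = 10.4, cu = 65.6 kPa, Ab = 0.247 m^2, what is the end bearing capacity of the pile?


Using Qb = Nc * cu * Ab
Qb = 10.4 * 65.6 * 0.247
Qb = 168.51 kN


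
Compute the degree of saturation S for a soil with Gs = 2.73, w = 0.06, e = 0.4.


Using S = Gs * w / e
S = 2.73 * 0.06 / 0.4
S = 0.4095


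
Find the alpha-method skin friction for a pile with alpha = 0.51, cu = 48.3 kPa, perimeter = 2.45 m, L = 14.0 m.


Using Qs = alpha * cu * perimeter * L
Qs = 0.51 * 48.3 * 2.45 * 14.0
Qs = 844.91 kN


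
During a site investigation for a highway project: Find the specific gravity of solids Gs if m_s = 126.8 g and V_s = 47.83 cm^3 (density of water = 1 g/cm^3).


Using Gs = m_s / (V_s * rho_w)
Since rho_w = 1 g/cm^3:
Gs = 126.8 / 47.83
Gs = 2.651


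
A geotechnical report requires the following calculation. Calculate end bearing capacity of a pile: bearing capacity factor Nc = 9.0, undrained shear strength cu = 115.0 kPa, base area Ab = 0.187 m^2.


Using Qb = Nc * cu * Ab
Qb = 9.0 * 115.0 * 0.187
Qb = 193.54 kN


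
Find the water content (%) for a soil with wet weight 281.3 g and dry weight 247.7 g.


Using w = (m_wet - m_dry) / m_dry * 100
m_wet - m_dry = 281.3 - 247.7 = 33.6 g
w = 33.6 / 247.7 * 100
w = 13.56 %


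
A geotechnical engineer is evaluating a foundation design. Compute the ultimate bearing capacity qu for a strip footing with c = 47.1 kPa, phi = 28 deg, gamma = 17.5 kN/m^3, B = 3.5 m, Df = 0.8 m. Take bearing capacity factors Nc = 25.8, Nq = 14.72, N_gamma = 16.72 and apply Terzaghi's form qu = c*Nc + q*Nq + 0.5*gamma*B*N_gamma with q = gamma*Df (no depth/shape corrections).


Compute qu = c*Nc + gamma*Df*Nq + 0.5*gamma*B*N_gamma
Term 1: 47.1 * 25.8 = 1215.18
Term 2: 17.5 * 0.8 * 14.72 = 206.08
Term 3: 0.5 * 17.5 * 3.5 * 16.72 = 512.05
qu = 1215.18 + 206.08 + 512.05
qu = 1933.31 kPa


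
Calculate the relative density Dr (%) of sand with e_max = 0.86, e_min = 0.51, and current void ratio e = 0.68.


Using Dr = (e_max - e) / (e_max - e_min) * 100
e_max - e = 0.86 - 0.68 = 0.18
e_max - e_min = 0.86 - 0.51 = 0.35
Dr = 0.18 / 0.35 * 100
Dr = 51.43 %


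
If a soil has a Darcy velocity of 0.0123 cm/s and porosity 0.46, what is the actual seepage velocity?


Using v_s = v_d / n
v_s = 0.0123 / 0.46
v_s = 0.02674 cm/s


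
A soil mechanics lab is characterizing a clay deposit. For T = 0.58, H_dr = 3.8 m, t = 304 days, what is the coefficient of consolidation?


Result: 0.02755 m^2/day

Derivation:
Using cv = T * H_dr^2 / t
H_dr^2 = 3.8^2 = 14.44
cv = 0.58 * 14.44 / 304
cv = 0.02755 m^2/day


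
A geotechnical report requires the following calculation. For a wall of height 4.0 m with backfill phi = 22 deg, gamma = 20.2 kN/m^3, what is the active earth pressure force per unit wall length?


Result: 73.52 kN/m

Derivation:
Compute active earth pressure coefficient:
Ka = tan^2(45 - phi/2) = tan^2(34.0) = 0.454962
Compute active force:
Pa = 0.5 * Ka * gamma * H^2
Pa = 0.5 * 0.454962 * 20.2 * 4.0^2
Pa = 73.52 kN/m


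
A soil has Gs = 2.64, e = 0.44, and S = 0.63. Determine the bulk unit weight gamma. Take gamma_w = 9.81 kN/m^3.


Result: 19.873 kN/m^3

Derivation:
Using gamma = gamma_w * (Gs + S*e) / (1 + e)
Numerator: Gs + S*e = 2.64 + 0.63*0.44 = 2.9172
Denominator: 1 + e = 1 + 0.44 = 1.44
gamma = 9.81 * 2.9172 / 1.44
gamma = 19.873 kN/m^3


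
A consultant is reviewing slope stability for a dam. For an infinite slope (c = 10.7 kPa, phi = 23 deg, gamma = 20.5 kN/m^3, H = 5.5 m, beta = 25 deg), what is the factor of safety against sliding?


Using Fs = c / (gamma*H*sin(beta)*cos(beta)) + tan(phi)/tan(beta)
Cohesion contribution = 10.7 / (20.5*5.5*sin(25)*cos(25))
Cohesion contribution = 0.247767
Friction contribution = tan(23)/tan(25) = 0.910289
Fs = 0.247767 + 0.910289
Fs = 1.158


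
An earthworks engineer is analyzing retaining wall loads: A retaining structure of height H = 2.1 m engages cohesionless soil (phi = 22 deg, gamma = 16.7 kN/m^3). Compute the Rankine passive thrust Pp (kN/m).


Compute passive earth pressure coefficient:
Kp = tan^2(45 + phi/2) = tan^2(56.0) = 2.197987
Compute passive force:
Pp = 0.5 * Kp * gamma * H^2
Pp = 0.5 * 2.197987 * 16.7 * 2.1^2
Pp = 80.94 kN/m


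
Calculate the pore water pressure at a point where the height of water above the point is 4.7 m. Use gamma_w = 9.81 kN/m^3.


Result: 46.11 kPa

Derivation:
Using u = gamma_w * h_w
u = 9.81 * 4.7
u = 46.11 kPa


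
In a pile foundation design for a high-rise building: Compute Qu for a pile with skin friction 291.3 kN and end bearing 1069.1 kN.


Using Qu = Qf + Qb
Qu = 291.3 + 1069.1
Qu = 1360.4 kN


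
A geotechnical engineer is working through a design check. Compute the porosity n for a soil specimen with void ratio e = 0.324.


Using the relation n = e / (1 + e)
n = 0.324 / (1 + 0.324)
n = 0.324 / 1.324
n = 0.2447


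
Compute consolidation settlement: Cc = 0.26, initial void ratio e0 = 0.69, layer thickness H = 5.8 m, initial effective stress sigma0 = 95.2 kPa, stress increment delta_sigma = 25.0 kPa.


Using Sc = Cc * H / (1 + e0) * log10((sigma0 + delta_sigma) / sigma0)
Stress ratio = (95.2 + 25.0) / 95.2 = 1.26261
log10(1.26261) = 0.101268
Cc * H / (1 + e0) = 0.26 * 5.8 / (1 + 0.69) = 0.892308
Sc = 0.892308 * 0.101268
Sc = 0.0904 m


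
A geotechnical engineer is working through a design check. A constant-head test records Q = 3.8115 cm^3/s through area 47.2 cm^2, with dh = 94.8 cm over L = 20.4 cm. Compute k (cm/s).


Compute hydraulic gradient:
i = dh / L = 94.8 / 20.4 = 4.64706
Then apply Darcy's law:
k = Q / (A * i)
k = 3.8115 / (47.2 * 4.64706)
k = 3.8115 / 219.341
k = 0.017377 cm/s
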